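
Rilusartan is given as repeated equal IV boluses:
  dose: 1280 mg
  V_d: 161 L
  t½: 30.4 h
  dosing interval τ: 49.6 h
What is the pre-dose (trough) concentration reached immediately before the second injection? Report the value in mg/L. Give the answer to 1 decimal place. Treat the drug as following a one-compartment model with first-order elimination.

C₀ per dose = Dose / Vd = 1280 / 161 = 7.950 mg/L
k = ln2 / t½ = 0.693147 / 30.4 = 0.02280 h⁻¹
Fraction remaining after one interval: r = e^(−kτ) = e^(−0.02280 × 49.6) = 0.3227
Before dose 2, 1 dose has been given (aged 1τ).
C_trough = C₀ × r = 7.950 × 0.3227 = 2.565 mg/L

2.6 mg/L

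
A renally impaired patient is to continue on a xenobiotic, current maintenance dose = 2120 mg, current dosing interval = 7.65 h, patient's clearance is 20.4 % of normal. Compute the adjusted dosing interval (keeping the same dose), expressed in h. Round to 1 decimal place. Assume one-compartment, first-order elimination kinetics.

37.5 h

To keep the same average steady-state level, dosing rate must scale with clearance.
CL ratio = 20.4 / 100 = 0.2040
New interval (same dose) = 7.65 / 0.2040 = 37.50 h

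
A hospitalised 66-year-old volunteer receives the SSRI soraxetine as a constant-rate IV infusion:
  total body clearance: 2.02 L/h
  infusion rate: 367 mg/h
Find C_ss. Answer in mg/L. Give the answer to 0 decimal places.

At steady state Css = R₀ / CL = 367 / 2.020 = 181.7 mg/L

182 mg/L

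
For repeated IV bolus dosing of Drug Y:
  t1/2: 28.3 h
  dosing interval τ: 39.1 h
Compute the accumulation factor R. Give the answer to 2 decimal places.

k = ln2 / t½ = 0.693147 / 28.3 = 0.02449 h⁻¹
e^(−kτ) = e^(−0.02449 × 39.1) = 0.3838
Accumulation ratio R = 1 / (1 − e^(−kτ)) = 1 / (1 − 0.3838) = 1.623

1.62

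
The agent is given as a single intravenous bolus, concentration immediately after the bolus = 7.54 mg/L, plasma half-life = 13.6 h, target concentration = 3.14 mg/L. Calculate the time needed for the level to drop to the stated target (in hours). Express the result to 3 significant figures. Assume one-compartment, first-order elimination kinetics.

k = ln2 / t½ = 0.693147 / 13.6 = 0.05097 h⁻¹
t = ln(C₀ / C) / k = ln(7.540 / 3.14) / 0.05097
  = ln(2.401) / 0.05097 = 0.8759 / 0.05097 = 17.18 h

17.2 h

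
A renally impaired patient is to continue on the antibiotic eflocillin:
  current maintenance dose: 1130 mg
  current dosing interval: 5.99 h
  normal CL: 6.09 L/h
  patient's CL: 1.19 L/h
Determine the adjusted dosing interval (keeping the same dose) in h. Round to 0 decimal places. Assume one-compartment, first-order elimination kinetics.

31 h

To keep the same average steady-state level, dosing rate must scale with clearance.
CL ratio = 1.19 / 6.09 = 0.1954
New interval (same dose) = 5.99 / 0.1954 = 30.66 h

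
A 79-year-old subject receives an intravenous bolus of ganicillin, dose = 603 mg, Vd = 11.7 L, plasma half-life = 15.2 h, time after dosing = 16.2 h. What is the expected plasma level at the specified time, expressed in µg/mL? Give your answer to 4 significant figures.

C₀ = Dose / Vd = 603.0 / 11.7 = 51.54 mg/L
k = ln2 / t½ = 0.693147 / 15.2 = 0.04560 h⁻¹
C = C₀ · e^(−k·t) = 51.54 × e^(−0.04560 × 16.2)
  = 51.54 × 0.4777 = 24.62 mg/L
(24.62 mg/L = 24.62 µg/mL)

24.62 µg/mL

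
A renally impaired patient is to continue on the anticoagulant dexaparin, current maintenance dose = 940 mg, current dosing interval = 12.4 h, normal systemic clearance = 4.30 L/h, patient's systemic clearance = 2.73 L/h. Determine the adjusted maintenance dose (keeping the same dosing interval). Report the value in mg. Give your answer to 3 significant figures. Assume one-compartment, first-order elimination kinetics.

To keep the same average steady-state level, dosing rate must scale with clearance.
CL ratio = 2.73 / 4.30 = 0.6349
New dose (same interval) = 940 × 0.6349 = 596.8 mg

597 mg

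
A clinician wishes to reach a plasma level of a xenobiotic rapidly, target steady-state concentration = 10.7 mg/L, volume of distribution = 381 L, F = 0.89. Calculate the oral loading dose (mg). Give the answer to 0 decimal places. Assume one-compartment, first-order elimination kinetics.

4581 mg

LD = Css × Vd / F = 10.7 × 381 / 0.89 = 4581 mg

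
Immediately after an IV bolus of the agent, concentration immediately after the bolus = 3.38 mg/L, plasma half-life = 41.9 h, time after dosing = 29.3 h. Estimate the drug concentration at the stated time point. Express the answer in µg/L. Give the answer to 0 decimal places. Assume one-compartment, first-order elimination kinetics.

2082 µg/L

k = ln2 / t½ = 0.693147 / 41.9 = 0.01654 h⁻¹
C = C₀ · e^(−k·t) = 3.380 × e^(−0.01654 × 29.3)
  = 3.380 × 0.6159 = 2.082 mg/L
Convert: 2.082 mg/L × 1000 = 2082 µg/L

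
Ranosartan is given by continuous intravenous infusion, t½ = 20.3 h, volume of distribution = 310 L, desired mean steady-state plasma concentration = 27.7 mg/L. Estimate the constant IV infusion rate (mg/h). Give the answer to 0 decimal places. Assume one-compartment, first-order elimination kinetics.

k = ln2 / t½ = 0.693147 / 20.3 = 0.03415 h⁻¹
CL = k × Vd = 0.03415 × 310 = 10.59 L/h
At steady state, infusion rate R₀ = Css × CL = 27.7 × 10.59 = 293.3 mg/h

293 mg/h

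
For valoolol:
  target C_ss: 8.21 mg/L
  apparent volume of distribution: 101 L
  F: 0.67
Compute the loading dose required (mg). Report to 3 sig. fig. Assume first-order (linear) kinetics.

LD = Css × Vd / F = 8.21 × 101 / 0.67 = 1238 mg

1240 mg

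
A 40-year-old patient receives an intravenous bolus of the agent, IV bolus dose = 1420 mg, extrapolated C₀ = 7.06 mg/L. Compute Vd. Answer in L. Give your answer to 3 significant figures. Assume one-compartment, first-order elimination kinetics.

Vd = Dose / C₀ = 1420 / 7.06 = 201.1 L

201 L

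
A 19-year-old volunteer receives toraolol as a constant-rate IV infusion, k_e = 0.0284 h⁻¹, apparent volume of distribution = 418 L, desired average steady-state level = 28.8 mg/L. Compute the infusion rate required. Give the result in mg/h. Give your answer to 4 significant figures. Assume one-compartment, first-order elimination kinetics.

341.9 mg/h

CL = k × Vd = 0.02840 × 418 = 11.87 L/h
At steady state, infusion rate R₀ = Css × CL = 28.8 × 11.87 = 341.9 mg/h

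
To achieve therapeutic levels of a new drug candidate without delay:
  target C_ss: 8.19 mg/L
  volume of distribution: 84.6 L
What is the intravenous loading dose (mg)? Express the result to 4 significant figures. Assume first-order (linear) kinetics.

LD = Css × Vd = 8.19 × 84.6 = 692.9 mg

692.9 mg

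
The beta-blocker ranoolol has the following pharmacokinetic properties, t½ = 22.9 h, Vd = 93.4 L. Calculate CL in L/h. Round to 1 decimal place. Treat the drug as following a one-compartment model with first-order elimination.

k = ln2 / t½ = 0.693147 / 22.9 = 0.03027 h⁻¹
CL = k × Vd = 0.03027 × 93.4 = 2.827 L/h

2.8 L/h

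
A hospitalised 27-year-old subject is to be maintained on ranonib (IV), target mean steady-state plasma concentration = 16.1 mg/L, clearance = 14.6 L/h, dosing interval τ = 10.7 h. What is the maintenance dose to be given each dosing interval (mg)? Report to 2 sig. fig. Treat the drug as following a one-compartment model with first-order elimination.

At steady state, Dose/τ = Css × CL.
Dose = Css × CL × τ = 16.1 × 14.60 × 10.7 = 2515 mg

2500 mg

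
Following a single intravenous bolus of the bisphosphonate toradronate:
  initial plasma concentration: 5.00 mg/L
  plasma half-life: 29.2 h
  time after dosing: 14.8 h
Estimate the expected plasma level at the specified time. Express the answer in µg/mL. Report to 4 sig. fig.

k = ln2 / t½ = 0.693147 / 29.2 = 0.02374 h⁻¹
C = C₀ · e^(−k·t) = 5.000 × e^(−0.02374 × 14.8)
  = 5.000 × 0.7037 = 3.519 mg/L
(3.519 mg/L = 3.519 µg/mL)

3.519 µg/mL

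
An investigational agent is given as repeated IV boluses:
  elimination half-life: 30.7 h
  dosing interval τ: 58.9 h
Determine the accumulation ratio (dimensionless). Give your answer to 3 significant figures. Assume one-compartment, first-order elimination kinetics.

k = ln2 / t½ = 0.693147 / 30.7 = 0.02258 h⁻¹
e^(−kτ) = e^(−0.02258 × 58.9) = 0.2645
Accumulation ratio R = 1 / (1 − e^(−kτ)) = 1 / (1 − 0.2645) = 1.360

1.36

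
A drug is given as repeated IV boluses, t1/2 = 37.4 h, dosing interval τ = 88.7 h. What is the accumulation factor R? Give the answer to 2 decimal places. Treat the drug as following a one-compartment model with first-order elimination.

1.24

k = ln2 / t½ = 0.693147 / 37.4 = 0.01853 h⁻¹
e^(−kτ) = e^(−0.01853 × 88.7) = 0.1933
Accumulation ratio R = 1 / (1 − e^(−kτ)) = 1 / (1 − 0.1933) = 1.240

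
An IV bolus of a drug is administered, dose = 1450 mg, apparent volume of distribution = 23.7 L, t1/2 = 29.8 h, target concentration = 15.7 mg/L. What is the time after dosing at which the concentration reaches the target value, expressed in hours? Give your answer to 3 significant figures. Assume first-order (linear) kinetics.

58.5 h

C₀ = Dose / Vd = 1450 / 23.7 = 61.18 mg/L
k = ln2 / t½ = 0.693147 / 29.8 = 0.02326 h⁻¹
t = ln(C₀ / C) / k = ln(61.18 / 15.7) / 0.02326
  = ln(3.897) / 0.02326 = 1.360 / 0.02326 = 58.47 h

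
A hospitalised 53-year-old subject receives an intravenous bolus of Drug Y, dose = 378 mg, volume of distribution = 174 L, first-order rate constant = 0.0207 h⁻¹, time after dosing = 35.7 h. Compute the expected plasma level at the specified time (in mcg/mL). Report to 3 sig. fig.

C₀ = Dose / Vd = 378.0 / 174 = 2.172 mg/L
C = C₀ · e^(−k·t) = 2.172 × e^(−0.02070 × 35.7)
  = 2.172 × 0.4776 = 1.037 mg/L
(1.037 mg/L = 1.037 mcg/mL)

1.04 mcg/mL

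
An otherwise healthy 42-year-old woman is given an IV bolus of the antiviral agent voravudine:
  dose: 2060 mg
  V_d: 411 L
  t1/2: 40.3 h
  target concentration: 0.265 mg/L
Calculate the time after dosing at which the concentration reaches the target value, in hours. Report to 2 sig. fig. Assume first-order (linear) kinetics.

C₀ = Dose / Vd = 2060 / 411 = 5.012 mg/L
k = ln2 / t½ = 0.693147 / 40.3 = 0.01720 h⁻¹
t = ln(C₀ / C) / k = ln(5.012 / 0.265) / 0.01720
  = ln(18.91) / 0.01720 = 2.940 / 0.01720 = 170.9 h

170 h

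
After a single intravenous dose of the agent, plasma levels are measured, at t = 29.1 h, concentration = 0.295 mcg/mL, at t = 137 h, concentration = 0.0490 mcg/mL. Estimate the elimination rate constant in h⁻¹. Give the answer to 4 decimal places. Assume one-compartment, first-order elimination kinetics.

0.0166 h⁻¹

k = ln(C₁/C₂) / (t₂ − t₁) = ln(0.295/0.0490) / (137 − 29.1)
  = 1.795 / 107.9 = 0.01664 h⁻¹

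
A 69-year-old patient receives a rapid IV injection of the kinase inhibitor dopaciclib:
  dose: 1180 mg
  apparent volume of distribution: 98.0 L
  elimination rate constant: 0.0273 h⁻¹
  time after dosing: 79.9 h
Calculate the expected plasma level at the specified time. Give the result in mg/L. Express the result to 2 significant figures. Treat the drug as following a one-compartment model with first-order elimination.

1.4 mg/L

C₀ = Dose / Vd = 1180 / 98.0 = 12.04 mg/L
C = C₀ · e^(−k·t) = 12.04 × e^(−0.02730 × 79.9)
  = 12.04 × 0.1129 = 1.359 mg/L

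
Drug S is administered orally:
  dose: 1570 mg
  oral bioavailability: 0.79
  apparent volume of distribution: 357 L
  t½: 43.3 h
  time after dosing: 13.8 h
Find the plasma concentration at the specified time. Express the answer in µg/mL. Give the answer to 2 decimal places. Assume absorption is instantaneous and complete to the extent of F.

Amount reaching circulation = F × Dose = 0.79 × 1570 = 1240 mg
C₀ = F·Dose / Vd = 1240 / 357 = 3.473 mg/L
k = ln2 / t½ = 0.693147 / 43.3 = 0.01601 h⁻¹
C = C₀ · e^(−k·t) = 3.473 × e^(−0.01601 × 13.8)
  = 3.473 × 0.8018 = 2.785 mg/L
(2.785 mg/L = 2.785 µg/mL)

2.79 µg/mL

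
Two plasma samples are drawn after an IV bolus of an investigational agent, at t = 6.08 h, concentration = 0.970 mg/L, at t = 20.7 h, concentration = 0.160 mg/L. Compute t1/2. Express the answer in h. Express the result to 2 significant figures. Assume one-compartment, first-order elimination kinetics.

k = ln(C₁/C₂) / (t₂ − t₁) = ln(0.970/0.160) / (20.7 − 6.08)
  = 1.802 / 14.62 = 0.1233 h⁻¹
t½ = ln2 / k = 0.693147 / 0.1233 = 5.622 h

5.6 h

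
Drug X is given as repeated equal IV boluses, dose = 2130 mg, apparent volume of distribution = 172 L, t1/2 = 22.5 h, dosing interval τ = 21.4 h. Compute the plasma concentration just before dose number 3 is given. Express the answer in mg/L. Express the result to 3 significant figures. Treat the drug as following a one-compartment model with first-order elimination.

9.72 mg/L

C₀ per dose = Dose / Vd = 2130 / 172 = 12.38 mg/L
k = ln2 / t½ = 0.693147 / 22.5 = 0.03081 h⁻¹
Fraction remaining after one interval: r = e^(−kτ) = e^(−0.03081 × 21.4) = 0.5172
Before dose 3, 2 doses have been given (aged 1τ, 2τ).
C_trough = C₀ × (r + r²) = 12.38 × (0.5172 + 0.2675) = 9.715 mg/L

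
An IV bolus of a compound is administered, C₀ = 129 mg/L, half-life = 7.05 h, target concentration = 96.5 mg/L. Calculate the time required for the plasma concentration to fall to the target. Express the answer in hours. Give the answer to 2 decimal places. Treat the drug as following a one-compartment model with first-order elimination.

2.95 h

k = ln2 / t½ = 0.693147 / 7.05 = 0.09832 h⁻¹
t = ln(C₀ / C) / k = ln(129.0 / 96.5) / 0.09832
  = ln(1.337) / 0.09832 = 0.2904 / 0.09832 = 2.954 h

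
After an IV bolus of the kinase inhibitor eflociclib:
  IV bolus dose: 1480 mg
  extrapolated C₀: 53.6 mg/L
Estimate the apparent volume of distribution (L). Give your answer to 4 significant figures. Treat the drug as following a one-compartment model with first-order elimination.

27.61 L

Vd = Dose / C₀ = 1480 / 53.6 = 27.61 L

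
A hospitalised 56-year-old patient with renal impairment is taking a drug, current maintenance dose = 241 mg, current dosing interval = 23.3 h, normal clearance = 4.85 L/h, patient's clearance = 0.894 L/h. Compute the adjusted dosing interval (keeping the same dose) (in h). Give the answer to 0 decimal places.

126 h

To keep the same average steady-state level, dosing rate must scale with clearance.
CL ratio = 0.894 / 4.85 = 0.1843
New interval (same dose) = 23.3 / 0.1843 = 126.4 h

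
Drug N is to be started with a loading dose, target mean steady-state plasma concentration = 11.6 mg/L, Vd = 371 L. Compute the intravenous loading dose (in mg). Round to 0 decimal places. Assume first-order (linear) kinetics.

4304 mg

LD = Css × Vd = 11.6 × 371 = 4304 mg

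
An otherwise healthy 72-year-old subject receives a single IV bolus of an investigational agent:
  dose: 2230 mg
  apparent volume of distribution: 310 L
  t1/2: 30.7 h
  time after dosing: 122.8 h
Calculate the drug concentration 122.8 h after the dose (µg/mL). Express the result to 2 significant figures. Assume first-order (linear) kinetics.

C₀ = Dose / Vd = 2230 / 310 = 7.194 mg/L
k = ln2 / t½ = 0.693147 / 30.7 = 0.02258 h⁻¹
t / t½ = 122.8 / 30.7 = 4 half-lives
C = C₀ × (1/2)^4 = 7.194 × 0.06250 = 0.4496 mg/L
(0.4496 mg/L = 0.4496 µg/mL)

0.45 µg/mL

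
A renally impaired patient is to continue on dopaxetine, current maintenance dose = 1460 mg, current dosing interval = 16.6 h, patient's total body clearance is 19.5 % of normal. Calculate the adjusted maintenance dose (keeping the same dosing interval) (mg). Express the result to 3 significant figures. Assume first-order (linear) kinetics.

To keep the same average steady-state level, dosing rate must scale with clearance.
CL ratio = 19.5 / 100 = 0.1950
New dose (same interval) = 1460 × 0.1950 = 284.7 mg

285 mg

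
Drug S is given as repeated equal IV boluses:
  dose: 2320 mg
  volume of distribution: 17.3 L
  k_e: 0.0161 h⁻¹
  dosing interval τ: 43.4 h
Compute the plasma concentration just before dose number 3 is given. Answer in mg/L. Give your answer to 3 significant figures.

C₀ per dose = Dose / Vd = 2320 / 17.3 = 134.1 mg/L
Fraction remaining after one interval: r = e^(−kτ) = e^(−0.01610 × 43.4) = 0.4972
Before dose 3, 2 doses have been given (aged 1τ, 2τ).
C_trough = C₀ × (r + r²) = 134.1 × (0.4972 + 0.2472) = 99.82 mg/L

99.8 mg/L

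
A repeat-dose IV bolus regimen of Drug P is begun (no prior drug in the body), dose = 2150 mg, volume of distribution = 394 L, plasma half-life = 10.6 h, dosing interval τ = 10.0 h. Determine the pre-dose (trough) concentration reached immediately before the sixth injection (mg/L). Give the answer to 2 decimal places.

5.69 mg/L

C₀ per dose = Dose / Vd = 2150 / 394 = 5.457 mg/L
k = ln2 / t½ = 0.693147 / 10.6 = 0.06539 h⁻¹
Fraction remaining after one interval: r = e^(−kτ) = e^(−0.06539 × 10.0) = 0.5200
Before dose 6, 5 doses have been given (aged 1τ, 2τ, 3τ, 4τ, 5τ).
C_trough = C₀ × (r + r² + … + r^5) = C₀ × r(1−r^5)/(1−r)
        = 5.457 × 0.5200 × (1 − 0.03802) / (1 − 0.5200) = 5.687 mg/L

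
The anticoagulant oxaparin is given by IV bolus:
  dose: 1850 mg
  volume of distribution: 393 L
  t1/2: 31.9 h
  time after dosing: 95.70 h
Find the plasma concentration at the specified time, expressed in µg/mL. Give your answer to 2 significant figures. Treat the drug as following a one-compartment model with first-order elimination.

C₀ = Dose / Vd = 1850 / 393 = 4.707 mg/L
k = ln2 / t½ = 0.693147 / 31.9 = 0.02173 h⁻¹
t / t½ = 95.70 / 31.9 = 3 half-lives
C = C₀ × (1/2)^3 = 4.707 × 0.1250 = 0.5884 mg/L
(0.5884 mg/L = 0.5884 µg/mL)

0.59 µg/mL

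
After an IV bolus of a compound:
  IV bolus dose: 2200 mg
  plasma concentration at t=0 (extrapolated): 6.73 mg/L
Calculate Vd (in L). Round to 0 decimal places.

327 L

Vd = Dose / C₀ = 2200 / 6.73 = 326.9 L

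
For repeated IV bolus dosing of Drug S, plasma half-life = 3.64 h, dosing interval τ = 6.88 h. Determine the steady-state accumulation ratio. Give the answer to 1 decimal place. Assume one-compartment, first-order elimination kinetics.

1.4

k = ln2 / t½ = 0.693147 / 3.64 = 0.1904 h⁻¹
e^(−kτ) = e^(−0.1904 × 6.88) = 0.2698
Accumulation ratio R = 1 / (1 − e^(−kτ)) = 1 / (1 − 0.2698) = 1.369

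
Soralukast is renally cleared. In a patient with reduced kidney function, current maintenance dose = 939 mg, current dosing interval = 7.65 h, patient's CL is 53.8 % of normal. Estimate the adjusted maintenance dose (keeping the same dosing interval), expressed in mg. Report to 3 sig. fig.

505 mg

To keep the same average steady-state level, dosing rate must scale with clearance.
CL ratio = 53.8 / 100 = 0.5380
New dose (same interval) = 939 × 0.5380 = 505.2 mg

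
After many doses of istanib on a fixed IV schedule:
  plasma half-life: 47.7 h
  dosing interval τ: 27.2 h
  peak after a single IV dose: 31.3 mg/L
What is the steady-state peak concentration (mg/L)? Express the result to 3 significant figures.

95.9 mg/L

k = ln2 / t½ = 0.693147 / 47.7 = 0.01453 h⁻¹
e^(−kτ) = e^(−0.01453 × 27.2) = 0.6735
Accumulation ratio R = 1 / (1 − e^(−kτ)) = 1 / (1 − 0.6735) = 3.063
Steady-state peak = C₀ × R = 31.3 × 3.063 = 95.87 mg/L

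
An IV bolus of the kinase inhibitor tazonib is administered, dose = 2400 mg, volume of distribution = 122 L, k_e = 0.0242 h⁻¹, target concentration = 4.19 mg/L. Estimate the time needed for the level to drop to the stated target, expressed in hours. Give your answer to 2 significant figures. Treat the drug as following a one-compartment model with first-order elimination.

64 h

C₀ = Dose / Vd = 2400 / 122 = 19.67 mg/L
t = ln(C₀ / C) / k = ln(19.67 / 4.19) / 0.02420
  = ln(4.695) / 0.02420 = 1.546 / 0.02420 = 63.88 h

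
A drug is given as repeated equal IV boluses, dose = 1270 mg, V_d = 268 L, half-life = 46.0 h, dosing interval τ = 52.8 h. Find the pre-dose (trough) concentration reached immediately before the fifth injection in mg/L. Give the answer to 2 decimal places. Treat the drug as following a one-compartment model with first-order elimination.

3.74 mg/L

C₀ per dose = Dose / Vd = 1270 / 268 = 4.739 mg/L
k = ln2 / t½ = 0.693147 / 46.0 = 0.01507 h⁻¹
Fraction remaining after one interval: r = e^(−kτ) = e^(−0.01507 × 52.8) = 0.4513
Before dose 5, 4 doses have been given (aged 1τ, 2τ, 3τ, 4τ).
C_trough = C₀ × (r + r² + … + r^4) = C₀ × r(1−r^4)/(1−r)
        = 4.739 × 0.4513 × (1 − 0.04148) / (1 − 0.4513) = 3.736 mg/L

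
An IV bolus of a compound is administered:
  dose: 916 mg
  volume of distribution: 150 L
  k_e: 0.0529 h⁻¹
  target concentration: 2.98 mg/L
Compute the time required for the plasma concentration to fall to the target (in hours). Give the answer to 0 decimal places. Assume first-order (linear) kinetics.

C₀ = Dose / Vd = 916.0 / 150 = 6.107 mg/L
t = ln(C₀ / C) / k = ln(6.107 / 2.98) / 0.05290
  = ln(2.049) / 0.05290 = 0.7174 / 0.05290 = 13.56 h

14 h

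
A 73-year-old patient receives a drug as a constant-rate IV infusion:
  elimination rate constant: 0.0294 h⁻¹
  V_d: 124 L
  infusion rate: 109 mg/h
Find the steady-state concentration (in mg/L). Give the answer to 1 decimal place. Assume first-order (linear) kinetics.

29.9 mg/L

CL = k × Vd = 0.02940 × 124 = 3.646 L/h
At steady state Css = R₀ / CL = 109 / 3.646 = 29.90 mg/L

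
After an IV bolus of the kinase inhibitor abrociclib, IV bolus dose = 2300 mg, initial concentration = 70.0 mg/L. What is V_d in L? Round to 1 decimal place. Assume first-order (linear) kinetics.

Vd = Dose / C₀ = 2300 / 70.0 = 32.86 L

32.9 L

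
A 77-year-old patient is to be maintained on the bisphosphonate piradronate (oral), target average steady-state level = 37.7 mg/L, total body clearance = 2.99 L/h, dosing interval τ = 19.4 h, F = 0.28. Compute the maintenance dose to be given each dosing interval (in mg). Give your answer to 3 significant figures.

7810 mg

At steady state, F × (Dose/τ) = Css × CL.
Dose = Css × CL × τ / F = 37.7 × 2.990 × 19.4 / 0.28 = 7810 mg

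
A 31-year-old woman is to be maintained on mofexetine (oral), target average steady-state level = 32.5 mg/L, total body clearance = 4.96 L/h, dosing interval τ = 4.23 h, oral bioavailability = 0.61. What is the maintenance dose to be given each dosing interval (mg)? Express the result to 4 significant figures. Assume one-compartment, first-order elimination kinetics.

At steady state, F × (Dose/τ) = Css × CL.
Dose = Css × CL × τ / F = 32.5 × 4.960 × 4.23 / 0.61 = 1118 mg

1118 mg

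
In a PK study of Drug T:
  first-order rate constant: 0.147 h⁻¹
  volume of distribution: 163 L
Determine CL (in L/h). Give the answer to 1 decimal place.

CL = k × Vd = 0.147 × 163 = 23.96 L/h

24.0 L/h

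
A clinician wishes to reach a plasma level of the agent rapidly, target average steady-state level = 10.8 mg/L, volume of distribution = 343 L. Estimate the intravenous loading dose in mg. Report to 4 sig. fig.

LD = Css × Vd = 10.8 × 343 = 3704 mg

3704 mg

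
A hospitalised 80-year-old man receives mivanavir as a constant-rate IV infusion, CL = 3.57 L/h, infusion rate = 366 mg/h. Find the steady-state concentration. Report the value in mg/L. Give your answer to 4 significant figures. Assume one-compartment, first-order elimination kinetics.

At steady state Css = R₀ / CL = 366 / 3.570 = 102.5 mg/L

102.5 mg/L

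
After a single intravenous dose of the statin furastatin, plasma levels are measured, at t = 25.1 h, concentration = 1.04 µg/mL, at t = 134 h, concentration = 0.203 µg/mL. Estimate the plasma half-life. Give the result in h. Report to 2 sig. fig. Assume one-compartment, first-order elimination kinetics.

46 h

k = ln(C₁/C₂) / (t₂ − t₁) = ln(1.04/0.203) / (134 − 25.1)
  = 1.634 / 108.9 = 0.01500 h⁻¹
t½ = ln2 / k = 0.693147 / 0.01500 = 46.21 h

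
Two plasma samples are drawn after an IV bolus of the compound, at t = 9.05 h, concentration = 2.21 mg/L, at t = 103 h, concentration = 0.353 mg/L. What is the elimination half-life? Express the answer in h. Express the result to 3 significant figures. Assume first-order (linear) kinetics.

35.5 h

k = ln(C₁/C₂) / (t₂ − t₁) = ln(2.21/0.353) / (103 − 9.05)
  = 1.834 / 93.95 = 0.01952 h⁻¹
t½ = ln2 / k = 0.693147 / 0.01952 = 35.51 h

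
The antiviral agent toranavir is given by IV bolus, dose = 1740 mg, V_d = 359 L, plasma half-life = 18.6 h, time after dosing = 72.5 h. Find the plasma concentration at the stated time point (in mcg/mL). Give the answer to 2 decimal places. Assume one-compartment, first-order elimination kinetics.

0.33 mcg/mL

C₀ = Dose / Vd = 1740 / 359 = 4.847 mg/L
k = ln2 / t½ = 0.693147 / 18.6 = 0.03727 h⁻¹
C = C₀ · e^(−k·t) = 4.847 × e^(−0.03727 × 72.5)
  = 4.847 × 0.06707 = 0.3251 mg/L
(0.3251 mg/L = 0.3251 mcg/mL)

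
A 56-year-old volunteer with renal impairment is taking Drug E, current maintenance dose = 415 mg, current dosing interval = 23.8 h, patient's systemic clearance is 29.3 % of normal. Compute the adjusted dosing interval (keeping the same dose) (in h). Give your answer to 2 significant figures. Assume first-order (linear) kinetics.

To keep the same average steady-state level, dosing rate must scale with clearance.
CL ratio = 29.3 / 100 = 0.2930
New interval (same dose) = 23.8 / 0.2930 = 81.23 h

81 h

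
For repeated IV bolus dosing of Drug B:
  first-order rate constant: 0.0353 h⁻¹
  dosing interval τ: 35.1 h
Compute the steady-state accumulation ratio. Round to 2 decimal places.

e^(−kτ) = e^(−0.03530 × 35.1) = 0.2897
Accumulation ratio R = 1 / (1 − e^(−kτ)) = 1 / (1 − 0.2897) = 1.408

1.41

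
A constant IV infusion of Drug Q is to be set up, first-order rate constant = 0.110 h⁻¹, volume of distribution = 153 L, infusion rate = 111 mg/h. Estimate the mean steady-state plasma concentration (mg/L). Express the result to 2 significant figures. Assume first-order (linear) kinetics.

6.6 mg/L

CL = k × Vd = 0.1100 × 153 = 16.83 L/h
At steady state Css = R₀ / CL = 111 / 16.83 = 6.595 mg/L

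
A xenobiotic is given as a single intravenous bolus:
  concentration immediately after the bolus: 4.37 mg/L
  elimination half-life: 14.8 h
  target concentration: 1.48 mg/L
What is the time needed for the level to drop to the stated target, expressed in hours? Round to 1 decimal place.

23.1 h

k = ln2 / t½ = 0.693147 / 14.8 = 0.04683 h⁻¹
t = ln(C₀ / C) / k = ln(4.370 / 1.48) / 0.04683
  = ln(2.953) / 0.04683 = 1.083 / 0.04683 = 23.13 h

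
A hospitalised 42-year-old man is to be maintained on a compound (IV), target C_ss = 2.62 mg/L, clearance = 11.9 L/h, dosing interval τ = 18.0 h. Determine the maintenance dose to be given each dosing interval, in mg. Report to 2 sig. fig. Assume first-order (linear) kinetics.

560 mg

At steady state, Dose/τ = Css × CL.
Dose = Css × CL × τ = 2.62 × 11.90 × 18.0 = 561.2 mg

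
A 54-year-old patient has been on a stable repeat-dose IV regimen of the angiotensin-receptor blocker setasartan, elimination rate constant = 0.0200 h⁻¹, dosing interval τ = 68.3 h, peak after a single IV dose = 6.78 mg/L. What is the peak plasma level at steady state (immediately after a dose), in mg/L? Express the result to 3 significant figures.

9.10 mg/L

e^(−kτ) = e^(−0.02000 × 68.3) = 0.2551
Accumulation ratio R = 1 / (1 − e^(−kτ)) = 1 / (1 − 0.2551) = 1.342
Steady-state peak = C₀ × R = 6.78 × 1.342 = 9.099 mg/L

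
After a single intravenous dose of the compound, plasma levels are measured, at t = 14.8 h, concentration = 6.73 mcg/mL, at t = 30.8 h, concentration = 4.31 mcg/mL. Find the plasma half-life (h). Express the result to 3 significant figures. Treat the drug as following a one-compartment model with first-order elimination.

24.9 h

k = ln(C₁/C₂) / (t₂ − t₁) = ln(6.73/4.31) / (30.8 − 14.8)
  = 0.4456 / 16.00 = 0.02785 h⁻¹
t½ = ln2 / k = 0.693147 / 0.02785 = 24.89 h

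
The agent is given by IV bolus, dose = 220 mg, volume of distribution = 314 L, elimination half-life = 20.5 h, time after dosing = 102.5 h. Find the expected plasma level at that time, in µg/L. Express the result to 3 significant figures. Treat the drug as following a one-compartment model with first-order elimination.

21.9 µg/L

C₀ = Dose / Vd = 220.0 / 314 = 0.7006 mg/L
k = ln2 / t½ = 0.693147 / 20.5 = 0.03381 h⁻¹
t / t½ = 102.5 / 20.5 = 5 half-lives
C = C₀ × (1/2)^5 = 0.7006 × 0.03125 = 0.02189 mg/L
Convert: 0.02189 mg/L × 1000 = 21.89 µg/L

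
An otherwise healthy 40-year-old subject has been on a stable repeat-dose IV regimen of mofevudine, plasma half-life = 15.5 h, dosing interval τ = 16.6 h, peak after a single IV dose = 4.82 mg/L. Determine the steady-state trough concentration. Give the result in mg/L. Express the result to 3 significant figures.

4.38 mg/L

k = ln2 / t½ = 0.693147 / 15.5 = 0.04472 h⁻¹
e^(−kτ) = e^(−0.04472 × 16.6) = 0.4760
Accumulation ratio R = 1 / (1 − e^(−kτ)) = 1 / (1 − 0.4760) = 1.908
Steady-state trough = C₀ × R × e^(−kτ) = 4.82 × 1.908 × 0.4760 = 4.378 mg/L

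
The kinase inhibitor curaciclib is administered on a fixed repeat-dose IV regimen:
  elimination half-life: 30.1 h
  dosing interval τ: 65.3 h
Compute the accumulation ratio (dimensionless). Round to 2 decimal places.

k = ln2 / t½ = 0.693147 / 30.1 = 0.02303 h⁻¹
e^(−kτ) = e^(−0.02303 × 65.3) = 0.2223
Accumulation ratio R = 1 / (1 − e^(−kτ)) = 1 / (1 − 0.2223) = 1.286

1.29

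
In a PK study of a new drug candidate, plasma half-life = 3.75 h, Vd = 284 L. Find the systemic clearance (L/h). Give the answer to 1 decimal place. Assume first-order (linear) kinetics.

k = ln2 / t½ = 0.693147 / 3.75 = 0.1848 h⁻¹
CL = k × Vd = 0.1848 × 284 = 52.48 L/h

52.5 L/h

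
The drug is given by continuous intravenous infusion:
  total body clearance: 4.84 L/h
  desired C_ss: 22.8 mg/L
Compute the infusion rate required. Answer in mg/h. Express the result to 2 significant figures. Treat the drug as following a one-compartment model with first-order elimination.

At steady state, infusion rate R₀ = Css × CL = 22.8 × 4.840 = 110.4 mg/h

110 mg/h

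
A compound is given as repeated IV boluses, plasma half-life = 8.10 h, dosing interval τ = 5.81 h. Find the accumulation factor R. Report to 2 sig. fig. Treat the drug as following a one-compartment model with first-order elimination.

2.6

k = ln2 / t½ = 0.693147 / 8.10 = 0.08557 h⁻¹
e^(−kτ) = e^(−0.08557 × 5.81) = 0.6083
Accumulation ratio R = 1 / (1 − e^(−kτ)) = 1 / (1 − 0.6083) = 2.553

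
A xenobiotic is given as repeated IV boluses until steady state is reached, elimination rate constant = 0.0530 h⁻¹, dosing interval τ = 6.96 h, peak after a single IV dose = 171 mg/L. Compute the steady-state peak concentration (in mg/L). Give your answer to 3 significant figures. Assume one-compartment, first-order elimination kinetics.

554 mg/L

e^(−kτ) = e^(−0.05300 × 6.96) = 0.6915
Accumulation ratio R = 1 / (1 − e^(−kτ)) = 1 / (1 − 0.6915) = 3.241
Steady-state peak = C₀ × R = 171 × 3.241 = 554.2 mg/L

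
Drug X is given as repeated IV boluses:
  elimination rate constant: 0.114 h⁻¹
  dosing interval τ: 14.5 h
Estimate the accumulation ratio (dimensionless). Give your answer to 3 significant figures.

e^(−kτ) = e^(−0.1140 × 14.5) = 0.1915
Accumulation ratio R = 1 / (1 − e^(−kτ)) = 1 / (1 − 0.1915) = 1.237

1.24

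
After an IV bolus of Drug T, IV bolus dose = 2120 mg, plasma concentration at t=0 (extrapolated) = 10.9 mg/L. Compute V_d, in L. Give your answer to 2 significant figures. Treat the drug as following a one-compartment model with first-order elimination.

Vd = Dose / C₀ = 2120 / 10.9 = 194.5 L

190 L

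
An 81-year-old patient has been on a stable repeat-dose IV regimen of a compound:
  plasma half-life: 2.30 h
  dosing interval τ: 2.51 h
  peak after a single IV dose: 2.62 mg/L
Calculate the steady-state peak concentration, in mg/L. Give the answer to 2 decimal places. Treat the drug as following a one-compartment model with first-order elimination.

k = ln2 / t½ = 0.693147 / 2.30 = 0.3014 h⁻¹
e^(−kτ) = e^(−0.3014 × 2.51) = 0.4693
Accumulation ratio R = 1 / (1 − e^(−kτ)) = 1 / (1 − 0.4693) = 1.884
Steady-state peak = C₀ × R = 2.62 × 1.884 = 4.936 mg/L

4.94 mg/L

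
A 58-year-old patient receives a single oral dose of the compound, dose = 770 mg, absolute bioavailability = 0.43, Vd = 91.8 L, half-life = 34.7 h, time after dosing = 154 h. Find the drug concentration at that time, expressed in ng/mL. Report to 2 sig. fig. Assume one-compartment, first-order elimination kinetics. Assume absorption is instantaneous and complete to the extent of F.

170 ng/mL

Amount reaching circulation = F × Dose = 0.43 × 770.0 = 331.1 mg
C₀ = F·Dose / Vd = 331.1 / 91.8 = 3.607 mg/L
k = ln2 / t½ = 0.693147 / 34.7 = 0.01998 h⁻¹
C = C₀ · e^(−k·t) = 3.607 × e^(−0.01998 × 154)
  = 3.607 × 0.04610 = 0.1663 mg/L
Convert: 0.1663 mg/L × 1000 = 166.3 ng/mL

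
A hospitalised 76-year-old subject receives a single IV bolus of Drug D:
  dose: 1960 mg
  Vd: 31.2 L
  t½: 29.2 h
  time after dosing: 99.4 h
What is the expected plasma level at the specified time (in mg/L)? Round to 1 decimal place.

C₀ = Dose / Vd = 1960 / 31.2 = 62.82 mg/L
k = ln2 / t½ = 0.693147 / 29.2 = 0.02374 h⁻¹
C = C₀ · e^(−k·t) = 62.82 × e^(−0.02374 × 99.4)
  = 62.82 × 0.09444 = 5.933 mg/L

5.9 mg/L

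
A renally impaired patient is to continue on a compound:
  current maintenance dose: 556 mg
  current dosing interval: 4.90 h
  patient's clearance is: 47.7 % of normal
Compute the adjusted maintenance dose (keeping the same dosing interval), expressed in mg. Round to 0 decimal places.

265 mg

To keep the same average steady-state level, dosing rate must scale with clearance.
CL ratio = 47.7 / 100 = 0.4770
New dose (same interval) = 556 × 0.4770 = 265.2 mg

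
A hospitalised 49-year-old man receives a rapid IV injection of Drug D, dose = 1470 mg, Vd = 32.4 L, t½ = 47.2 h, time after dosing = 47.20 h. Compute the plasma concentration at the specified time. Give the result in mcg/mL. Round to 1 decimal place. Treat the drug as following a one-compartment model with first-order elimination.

C₀ = Dose / Vd = 1470 / 32.4 = 45.37 mg/L
k = ln2 / t½ = 0.693147 / 47.2 = 0.01469 h⁻¹
t / t½ = 47.20 / 47.2 = 1 half-lives
C = C₀ × (1/2)^1 = 45.37 × 0.5000 = 22.69 mg/L
(22.69 mg/L = 22.69 mcg/mL)

22.7 mcg/mL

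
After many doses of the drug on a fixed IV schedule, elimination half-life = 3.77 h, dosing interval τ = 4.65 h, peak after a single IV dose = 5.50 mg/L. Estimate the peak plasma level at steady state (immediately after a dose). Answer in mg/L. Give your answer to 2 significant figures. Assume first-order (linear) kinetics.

9.6 mg/L

k = ln2 / t½ = 0.693147 / 3.77 = 0.1839 h⁻¹
e^(−kτ) = e^(−0.1839 × 4.65) = 0.4252
Accumulation ratio R = 1 / (1 − e^(−kτ)) = 1 / (1 − 0.4252) = 1.740
Steady-state peak = C₀ × R = 5.50 × 1.740 = 9.570 mg/L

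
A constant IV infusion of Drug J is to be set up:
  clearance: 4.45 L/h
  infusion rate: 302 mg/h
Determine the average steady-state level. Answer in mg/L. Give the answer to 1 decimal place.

67.9 mg/L

At steady state Css = R₀ / CL = 302 / 4.450 = 67.87 mg/L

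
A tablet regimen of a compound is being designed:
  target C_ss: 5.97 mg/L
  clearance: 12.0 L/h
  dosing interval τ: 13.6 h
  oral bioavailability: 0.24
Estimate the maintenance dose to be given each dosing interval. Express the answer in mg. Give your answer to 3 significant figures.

At steady state, F × (Dose/τ) = Css × CL.
Dose = Css × CL × τ / F = 5.97 × 12.00 × 13.6 / 0.24 = 4060 mg

4060 mg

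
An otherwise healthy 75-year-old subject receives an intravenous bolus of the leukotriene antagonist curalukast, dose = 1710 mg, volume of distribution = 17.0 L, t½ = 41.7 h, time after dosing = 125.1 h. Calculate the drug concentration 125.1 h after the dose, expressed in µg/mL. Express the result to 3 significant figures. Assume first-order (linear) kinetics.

12.6 µg/mL

C₀ = Dose / Vd = 1710 / 17.0 = 100.6 mg/L
k = ln2 / t½ = 0.693147 / 41.7 = 0.01662 h⁻¹
t / t½ = 125.1 / 41.7 = 3 half-lives
C = C₀ × (1/2)^3 = 100.6 × 0.1250 = 12.58 mg/L
(12.58 mg/L = 12.58 µg/mL)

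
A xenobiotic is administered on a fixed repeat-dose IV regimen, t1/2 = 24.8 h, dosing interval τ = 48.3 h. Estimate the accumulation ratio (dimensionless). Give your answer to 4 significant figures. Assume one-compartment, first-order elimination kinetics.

k = ln2 / t½ = 0.693147 / 24.8 = 0.02795 h⁻¹
e^(−kτ) = e^(−0.02795 × 48.3) = 0.2592
Accumulation ratio R = 1 / (1 − e^(−kτ)) = 1 / (1 − 0.2592) = 1.350

1.350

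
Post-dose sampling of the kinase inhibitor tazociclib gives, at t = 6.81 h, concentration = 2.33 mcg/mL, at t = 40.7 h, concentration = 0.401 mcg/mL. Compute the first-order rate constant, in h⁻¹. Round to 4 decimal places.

k = ln(C₁/C₂) / (t₂ − t₁) = ln(2.33/0.401) / (40.7 − 6.81)
  = 1.760 / 33.89 = 0.05193 h⁻¹

0.0519 h⁻¹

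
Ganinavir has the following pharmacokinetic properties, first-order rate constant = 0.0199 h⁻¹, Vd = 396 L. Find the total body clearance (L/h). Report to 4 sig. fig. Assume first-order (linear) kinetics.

7.880 L/h

CL = k × Vd = 0.0199 × 396 = 7.880 L/h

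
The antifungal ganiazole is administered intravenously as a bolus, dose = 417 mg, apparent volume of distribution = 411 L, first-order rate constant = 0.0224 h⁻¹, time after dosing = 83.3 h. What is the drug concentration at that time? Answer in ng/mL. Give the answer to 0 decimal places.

157 ng/mL

C₀ = Dose / Vd = 417.0 / 411 = 1.015 mg/L
C = C₀ · e^(−k·t) = 1.015 × e^(−0.02240 × 83.3)
  = 1.015 × 0.1548 = 0.1571 mg/L
Convert: 0.1571 mg/L × 1000 = 157.1 ng/mL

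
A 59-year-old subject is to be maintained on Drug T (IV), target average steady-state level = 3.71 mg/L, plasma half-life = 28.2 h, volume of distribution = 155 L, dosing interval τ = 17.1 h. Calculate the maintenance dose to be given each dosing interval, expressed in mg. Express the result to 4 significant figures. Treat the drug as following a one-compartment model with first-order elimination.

k = ln2 / t½ = 0.693147 / 28.2 = 0.02458 h⁻¹
CL = k × Vd = 0.02458 × 155 = 3.810 L/h
At steady state, Dose/τ = Css × CL.
Dose = Css × CL × τ = 3.71 × 3.810 × 17.1 = 241.7 mg

241.7 mg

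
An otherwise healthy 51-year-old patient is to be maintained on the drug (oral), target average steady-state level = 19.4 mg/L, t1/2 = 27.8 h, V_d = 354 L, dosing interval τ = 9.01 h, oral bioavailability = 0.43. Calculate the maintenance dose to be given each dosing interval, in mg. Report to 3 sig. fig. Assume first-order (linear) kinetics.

k = ln2 / t½ = 0.693147 / 27.8 = 0.02493 h⁻¹
CL = k × Vd = 0.02493 × 354 = 8.825 L/h
At steady state, F × (Dose/τ) = Css × CL.
Dose = Css × CL × τ / F = 19.4 × 8.825 × 9.01 / 0.43 = 3587 mg

3590 mg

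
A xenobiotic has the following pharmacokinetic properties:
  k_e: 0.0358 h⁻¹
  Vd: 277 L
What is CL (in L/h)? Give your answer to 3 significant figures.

9.92 L/h

CL = k × Vd = 0.0358 × 277 = 9.917 L/h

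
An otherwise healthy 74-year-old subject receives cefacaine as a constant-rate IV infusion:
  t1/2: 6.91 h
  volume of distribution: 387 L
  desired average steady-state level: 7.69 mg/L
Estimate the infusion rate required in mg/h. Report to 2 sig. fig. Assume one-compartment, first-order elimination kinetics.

k = ln2 / t½ = 0.693147 / 6.91 = 0.1003 h⁻¹
CL = k × Vd = 0.1003 × 387 = 38.82 L/h
At steady state, infusion rate R₀ = Css × CL = 7.69 × 38.82 = 298.5 mg/h

300 mg/h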